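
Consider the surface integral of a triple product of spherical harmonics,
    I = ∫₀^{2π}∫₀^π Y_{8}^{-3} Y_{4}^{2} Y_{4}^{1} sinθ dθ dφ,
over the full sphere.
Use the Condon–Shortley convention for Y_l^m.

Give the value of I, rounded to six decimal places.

-0.227643

m-sum 0 ✓  L=16 even ✓  4≤4≤12 ✓
Π(2lᵢ+1) = 17×9×9 = 1377
triangle coeff Δ(8,4,4) = 1/218790
Σ_t [4,4]: t=4:+1/331776 = 1/331776
(3j)²=490/21879 [(8 4 4; 0 0 0)], sign=+1
Σ_t [6,6]: t=6:+1/1036800 = 1/1036800
(3j)²=14/663 [(8 4 4; -3 2 1)], sign=-1
⇒ 4πI² = 20580/31603
I = (-1)√(20580/31603/(4π)) = -0.22764263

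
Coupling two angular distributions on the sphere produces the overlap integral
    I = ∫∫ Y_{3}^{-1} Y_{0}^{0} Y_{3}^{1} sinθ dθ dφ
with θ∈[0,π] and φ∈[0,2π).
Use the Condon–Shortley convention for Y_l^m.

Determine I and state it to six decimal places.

-0.282095

Checks pass: Σm=0; 6 even; l₃=3∈[3,3].
(2·3+1)(2·0+1)(2·3+1) = 49
Δ: 0! 6! 0! / 7! → 1/7
sum: t=0:+1/36 = 1/36
3j²(3 0 3; 0 0 0) = Δ·Π!·Σ² = 1/7  (sign -1)
sum: t=0:+1/48 = 1/48
3j²(3 0 3; -1 0 1) = Δ·Π!·Σ² = 1/7  (sign +1)
combine: 4πI² = 49·1/7·1/7 = 1/1
take √, sign -1: I = -0.28209479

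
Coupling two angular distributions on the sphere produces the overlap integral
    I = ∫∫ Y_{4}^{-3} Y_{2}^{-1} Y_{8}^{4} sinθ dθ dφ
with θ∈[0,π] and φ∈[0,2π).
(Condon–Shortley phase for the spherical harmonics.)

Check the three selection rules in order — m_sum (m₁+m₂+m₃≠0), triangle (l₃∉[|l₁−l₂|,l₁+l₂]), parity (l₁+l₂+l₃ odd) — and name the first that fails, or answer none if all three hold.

triangle

azimuthal sum: -3 − 1 + 4 = 0  ✓
2 ≤ 8 ≤ 6 (triangle on l)  ✗
L = 4 + 2 + 8 = 14 (even)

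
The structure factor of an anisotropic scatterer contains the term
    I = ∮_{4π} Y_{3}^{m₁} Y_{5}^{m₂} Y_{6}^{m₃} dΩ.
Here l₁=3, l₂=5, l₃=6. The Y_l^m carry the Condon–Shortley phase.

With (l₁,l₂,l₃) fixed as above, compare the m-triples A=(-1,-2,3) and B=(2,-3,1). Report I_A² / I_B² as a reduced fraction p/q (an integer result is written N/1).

27/32

l's match ⇒ only the (l;m) 3-j factors differ between A and B.
A: triangle coeff Δ(3,5,6) = 1/675675; Σ_t [0,2]: t=0:+1/34560 t=1:−1/8640 t=2:+1/40320 = -1/16128; (3j)²=18/1001 [(3 5 6; -1 -2 3)], sign=+1
B: triangle coeff Δ(3,5,6) = 1/675675; Σ_t [0,1]: t=0:+1/17280 t=1:−1/120960 = 1/20160; (3j)²=64/3003 [(3 5 6; 2 -3 1)], sign=-1
I_A²/I_B² = (18/1001)/(64/3003) = 27/32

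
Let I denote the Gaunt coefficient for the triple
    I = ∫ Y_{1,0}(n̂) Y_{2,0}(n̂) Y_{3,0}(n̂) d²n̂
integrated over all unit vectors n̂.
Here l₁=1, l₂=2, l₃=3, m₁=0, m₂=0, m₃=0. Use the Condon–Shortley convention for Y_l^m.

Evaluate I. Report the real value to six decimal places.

0.247767

Rules hold: Σm=0, L=6 even, 1≤3≤3.
N = 3·5·7 = 105
Δ = 0!·2!·4!/7! = 1/105
Racah Σ t=0..0: t=0:+1/4 = 1/4
⇒ 3j(1 2 3; 0 0 0)² = 3/35, sgn -1
(m-triple is (0,0,0) — same symbol as above.)
4πI² = N·(3j₀)²·(3jₘ)² = 27/35
I = +1·√(0.771429/4π) = 0.24776670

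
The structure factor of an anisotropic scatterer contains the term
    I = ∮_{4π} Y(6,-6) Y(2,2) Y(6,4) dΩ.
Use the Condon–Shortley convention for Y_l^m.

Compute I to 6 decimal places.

Rules hold: Σm=0, L=14 even, 4≤6≤8.
N = 13·5·13 = 845
Δ = 2!·10!·2!/15! = 1/90090
Racah Σ t=0..2: t=0:+1/69120 t=1:−1/14400 t=2:+1/69120 = -7/172800
⇒ 3j(6 2 6; 0 0 0)² = 14/715, sgn -1
Racah Σ t=2..2: t=2:+1/14515200 = 1/14515200
⇒ 3j(6 2 6; -6 2 4)² = 2/455, sgn +1
4πI² = N·(3j₀)²·(3jₘ)² = 4/55
I = -1·√(0.0727273/4π) = -0.07607531

-0.076075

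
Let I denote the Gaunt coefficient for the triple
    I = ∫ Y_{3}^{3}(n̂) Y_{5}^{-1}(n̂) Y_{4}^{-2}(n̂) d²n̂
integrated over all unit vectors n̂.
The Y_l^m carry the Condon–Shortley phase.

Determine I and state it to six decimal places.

0.143662

Checks pass: Σm=0; 12 even; l₃=4∈[2,8].
(2·3+1)(2·5+1)(2·4+1) = 693
Δ: 4! 2! 6! / 13! → 1/180180
sum: t=1:−1/576 t=2:+1/144 t=3:−1/576 = 1/288
3j²(3 5 4; 0 0 0) = Δ·Π!·Σ² = 20/1001  (sign +1)
sum: t=0:+1/2304 = 1/2304
3j²(3 5 4; 3 -1 -2) = Δ·Π!·Σ² = 75/4004  (sign +1)
combine: 4πI² = 693·20/1001·75/4004 = 3375/13013
take √, sign +1: I = 0.14366244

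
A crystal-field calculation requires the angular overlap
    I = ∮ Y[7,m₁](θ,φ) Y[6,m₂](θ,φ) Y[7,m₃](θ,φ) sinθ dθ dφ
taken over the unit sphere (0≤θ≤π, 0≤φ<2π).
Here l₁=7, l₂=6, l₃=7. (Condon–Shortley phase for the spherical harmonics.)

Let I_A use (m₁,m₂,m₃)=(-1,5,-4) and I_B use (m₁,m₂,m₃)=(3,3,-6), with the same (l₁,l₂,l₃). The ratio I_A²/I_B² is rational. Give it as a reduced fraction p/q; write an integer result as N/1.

Same 7,6,7: normalisation and zero-m 3j drop out of the ratio.
A: Δ: 6! 8! 6! / 21! → 1/2444321880; sum: t=5:−1/62208000 t=6:+1/124416000 = -1/124416000; 3j²(7 6 7; -1 5 -4) = Δ·Π!·Σ² = 154/20995  (sign +1)
B: Δ: 6! 8! 6! / 21! → 1/2444321880; sum: t=3:−1/130636800 t=4:+1/232243200 = -1/298598400; 3j²(7 6 7; 3 3 -6) = Δ·Π!·Σ² = 7/1292  (sign +1)
I_A²/I_B² = (154/20995)/(7/1292) = 88/65

88/65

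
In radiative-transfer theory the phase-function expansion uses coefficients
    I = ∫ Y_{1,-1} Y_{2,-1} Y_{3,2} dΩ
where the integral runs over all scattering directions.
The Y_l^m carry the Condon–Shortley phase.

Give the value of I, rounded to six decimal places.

m-sum 0 ✓  L=6 even ✓  1≤3≤3 ✓
Π(2lᵢ+1) = 3×5×7 = 105
triangle coeff Δ(1,2,3) = 1/105
Σ_t [0,0]: t=0:+1/4 = 1/4
(3j)²=3/35 [(1 2 3; 0 0 0)], sign=-1
Σ_t [0,0]: t=0:+1/12 = 1/12
(3j)²=2/21 [(1 2 3; -1 -1 2)], sign=-1
⇒ 4πI² = 6/7
I = (+1)√(6/7/(4π)) = 0.26116903

0.261169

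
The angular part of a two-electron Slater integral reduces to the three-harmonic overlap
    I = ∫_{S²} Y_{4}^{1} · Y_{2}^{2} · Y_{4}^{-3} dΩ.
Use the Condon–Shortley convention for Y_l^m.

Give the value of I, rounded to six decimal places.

0.159270

Rules hold: Σm=0, L=10 even, 2≤4≤6.
N = 9·5·9 = 405
Δ = 2!·6!·2!/11! = 1/13860
Racah Σ t=0..2: t=0:+1/192 t=1:−1/36 t=2:+1/192 = -5/288
⇒ 3j(4 2 4; 0 0 0)² = 20/693, sgn -1
Racah Σ t=2..2: t=2:+1/480 = 1/480
⇒ 3j(4 2 4; 1 2 -3)² = 3/110, sgn -1
4πI² = N·(3j₀)²·(3jₘ)² = 270/847
I = +1·√(0.318772/4π) = 0.15927046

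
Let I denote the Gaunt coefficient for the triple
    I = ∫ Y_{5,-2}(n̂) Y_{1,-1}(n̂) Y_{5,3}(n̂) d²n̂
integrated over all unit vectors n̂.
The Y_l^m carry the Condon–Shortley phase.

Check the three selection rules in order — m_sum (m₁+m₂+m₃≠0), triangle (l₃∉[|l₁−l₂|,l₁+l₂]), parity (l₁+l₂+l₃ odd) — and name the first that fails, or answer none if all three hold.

parity

azimuthal sum: -2 − 1 + 3 = 0  ✓
4 ≤ 5 ≤ 6 (triangle on l)  ✓
L = 5 + 1 + 5 = 11 (odd)  ✗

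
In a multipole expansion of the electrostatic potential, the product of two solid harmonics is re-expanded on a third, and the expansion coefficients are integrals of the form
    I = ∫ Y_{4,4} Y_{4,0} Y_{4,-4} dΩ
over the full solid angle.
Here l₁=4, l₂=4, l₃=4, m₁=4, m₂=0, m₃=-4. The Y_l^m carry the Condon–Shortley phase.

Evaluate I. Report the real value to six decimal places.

0.106525

Checks pass: Σm=0; 12 even; l₃=4∈[0,8].
(2·4+1)(2·4+1)(2·4+1) = 729
Δ: 4! 4! 4! / 13! → 1/450450
sum: t=0:+1/13824 t=1:−1/216 t=2:+1/64 t=3:−1/216 t=4:+1/13824 = 5/768
3j²(4 4 4; 0 0 0) = Δ·Π!·Σ² = 18/1001  (sign +1)
sum: t=0:+1/13824 = 1/13824
3j²(4 4 4; 4 0 -4) = Δ·Π!·Σ² = 14/1287  (sign +1)
combine: 4πI² = 729·18/1001·14/1287 = 2916/20449
take √, sign +1: I = 0.10652531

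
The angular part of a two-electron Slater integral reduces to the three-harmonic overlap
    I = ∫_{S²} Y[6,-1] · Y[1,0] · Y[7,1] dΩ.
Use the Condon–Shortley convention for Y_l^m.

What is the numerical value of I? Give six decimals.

-0.242415

Checks pass: Σm=0; 14 even; l₃=7∈[5,7].
(2·6+1)(2·1+1)(2·7+1) = 585
Δ: 0! 12! 2! / 15! → 1/1365
sum: t=0:+1/518400 = 1/518400
3j²(6 1 7; 0 0 0) = Δ·Π!·Σ² = 7/195  (sign -1)
sum: t=0:+1/604800 = 1/604800
3j²(6 1 7; -1 0 1) = Δ·Π!·Σ² = 16/455  (sign +1)
combine: 4πI² = 585·7/195·16/455 = 48/65
take √, sign -1: I = -0.24241473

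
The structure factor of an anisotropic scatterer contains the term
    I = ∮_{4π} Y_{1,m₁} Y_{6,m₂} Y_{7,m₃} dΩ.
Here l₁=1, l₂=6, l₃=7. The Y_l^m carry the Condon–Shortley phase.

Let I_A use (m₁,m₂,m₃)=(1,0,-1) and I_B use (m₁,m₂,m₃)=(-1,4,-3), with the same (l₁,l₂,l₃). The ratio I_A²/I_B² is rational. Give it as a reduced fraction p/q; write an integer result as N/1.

14/3

l's match ⇒ only the (l;m) 3-j factors differ between A and B.
A: triangle coeff Δ(1,6,7) = 1/1365; Σ_t [0,0]: t=0:+1/1036800 = 1/1036800; (3j)²=4/195 [(1 6 7; 1 0 -1)], sign=+1
B: triangle coeff Δ(1,6,7) = 1/1365; Σ_t [0,0]: t=0:+1/14515200 = 1/14515200; (3j)²=2/455 [(1 6 7; -1 4 -3)], sign=+1
I_A²/I_B² = (4/195)/(2/455) = 14/3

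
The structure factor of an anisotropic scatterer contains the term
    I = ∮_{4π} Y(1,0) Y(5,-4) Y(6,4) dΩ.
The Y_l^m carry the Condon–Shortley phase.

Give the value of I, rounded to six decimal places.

0.182727

Checks pass: Σm=0; 12 even; l₃=6∈[4,6].
(2·1+1)(2·5+1)(2·6+1) = 429
Δ: 0! 2! 10! / 13! → 1/858
sum: t=0:+1/14400 = 1/14400
3j²(1 5 6; 0 0 0) = Δ·Π!·Σ² = 6/143  (sign +1)
sum: t=0:+1/362880 = 1/362880
3j²(1 5 6; 0 -4 4) = Δ·Π!·Σ² = 10/429  (sign +1)
combine: 4πI² = 429·6/143·10/429 = 60/143
take √, sign +1: I = 0.18272698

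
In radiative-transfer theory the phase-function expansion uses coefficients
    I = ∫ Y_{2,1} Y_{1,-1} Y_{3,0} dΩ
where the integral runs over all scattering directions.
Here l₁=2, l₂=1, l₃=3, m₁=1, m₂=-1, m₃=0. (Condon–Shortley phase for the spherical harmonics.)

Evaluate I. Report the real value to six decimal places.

0.143048

m-sum 0 ✓  L=6 even ✓  1≤3≤3 ✓
Π(2lᵢ+1) = 5×3×7 = 105
triangle coeff Δ(2,1,3) = 1/105
Σ_t [0,0]: t=0:+1/4 = 1/4
(3j)²=3/35 [(2 1 3; 0 0 0)], sign=-1
Σ_t [0,0]: t=0:+1/12 = 1/12
(3j)²=1/35 [(2 1 3; 1 -1 0)], sign=-1
⇒ 4πI² = 9/35
I = (+1)√(9/35/(4π)) = 0.14304817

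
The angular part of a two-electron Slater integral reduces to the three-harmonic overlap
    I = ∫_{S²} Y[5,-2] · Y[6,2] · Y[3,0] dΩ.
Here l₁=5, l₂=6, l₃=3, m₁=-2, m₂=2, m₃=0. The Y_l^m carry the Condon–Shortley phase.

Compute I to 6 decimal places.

Rules hold: Σm=0, L=14 even, 1≤3≤11.
N = 11·13·7 = 1001
Δ = 8!·2!·4!/15! = 1/675675
Racah Σ t=3..5: t=3:−1/8640 t=4:+1/2304 t=5:−1/8640 = 7/34560
⇒ 3j(5 6 3; 0 0 0)² = 7/429, sgn -1
Racah Σ t=5..7: t=5:−1/8640 t=6:+1/5760 t=7:−1/60480 = 1/24192
⇒ 3j(5 6 3; -2 2 0)² = 8/3003, sgn -1
4πI² = N·(3j₀)²·(3jₘ)² = 56/1287
I = +1·√(0.043512/4π) = 0.05884368

0.058844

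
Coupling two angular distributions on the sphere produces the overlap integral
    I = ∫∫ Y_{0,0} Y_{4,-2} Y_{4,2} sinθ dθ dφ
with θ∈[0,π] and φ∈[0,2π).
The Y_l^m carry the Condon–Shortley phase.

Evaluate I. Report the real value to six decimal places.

0.282095

Rules hold: Σm=0, L=8 even, 4≤4≤4.
N = 1·9·9 = 81
Δ = 0!·0!·8!/9! = 1/9
Racah Σ t=0..0: t=0:+1/576 = 1/576
⇒ 3j(0 4 4; 0 0 0)² = 1/9, sgn +1
Racah Σ t=0..0: t=0:+1/1440 = 1/1440
⇒ 3j(0 4 4; 0 -2 2)² = 1/9, sgn +1
4πI² = N·(3j₀)²·(3jₘ)² = 1/1
I = +1·√(1/4π) = 0.28209479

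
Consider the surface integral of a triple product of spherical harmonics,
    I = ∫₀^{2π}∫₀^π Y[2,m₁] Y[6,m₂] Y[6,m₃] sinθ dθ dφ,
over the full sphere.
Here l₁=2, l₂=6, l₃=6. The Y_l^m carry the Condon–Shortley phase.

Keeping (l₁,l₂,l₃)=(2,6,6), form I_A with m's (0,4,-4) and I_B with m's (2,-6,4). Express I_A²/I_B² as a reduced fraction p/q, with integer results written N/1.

l's match ⇒ only the (l;m) 3-j factors differ between A and B.
A: triangle coeff Δ(2,6,6) = 1/90090; Σ_t [0,2]: t=0:+1/14515200 t=1:−1/362880 t=2:+1/322560 = 1/2419200; (3j)²=2/5005 [(2 6 6; 0 4 -4)], sign=+1
B: triangle coeff Δ(2,6,6) = 1/90090; Σ_t [0,0]: t=0:+1/14515200 = 1/14515200; (3j)²=2/455 [(2 6 6; 2 -6 4)], sign=+1
I_A²/I_B² = (2/5005)/(2/455) = 1/11

1/11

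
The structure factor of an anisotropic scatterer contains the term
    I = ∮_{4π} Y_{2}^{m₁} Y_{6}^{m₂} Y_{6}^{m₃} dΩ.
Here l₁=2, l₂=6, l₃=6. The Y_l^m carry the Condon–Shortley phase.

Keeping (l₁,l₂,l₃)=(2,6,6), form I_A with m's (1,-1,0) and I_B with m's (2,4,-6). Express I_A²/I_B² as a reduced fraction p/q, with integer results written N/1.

l's match ⇒ only the (l;m) 3-j factors differ between A and B.
A: triangle coeff Δ(2,6,6) = 1/90090; Σ_t [0,1]: t=0:+1/28800 t=1:−1/34560 = 1/172800; (3j)²=1/1430 [(2 6 6; 1 -1 0)], sign=+1
B: triangle coeff Δ(2,6,6) = 1/90090; Σ_t [0,0]: t=0:+1/14515200 = 1/14515200; (3j)²=2/455 [(2 6 6; 2 4 -6)], sign=+1
I_A²/I_B² = (1/1430)/(2/455) = 7/44

7/44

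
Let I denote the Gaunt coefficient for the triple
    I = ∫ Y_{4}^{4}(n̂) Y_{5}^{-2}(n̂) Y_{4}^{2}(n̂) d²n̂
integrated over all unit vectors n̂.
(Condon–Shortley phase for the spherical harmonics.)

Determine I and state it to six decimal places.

4 − 2 + 2 = 4 ≠ 0: azimuthal integral kills it; I = 0

0.000000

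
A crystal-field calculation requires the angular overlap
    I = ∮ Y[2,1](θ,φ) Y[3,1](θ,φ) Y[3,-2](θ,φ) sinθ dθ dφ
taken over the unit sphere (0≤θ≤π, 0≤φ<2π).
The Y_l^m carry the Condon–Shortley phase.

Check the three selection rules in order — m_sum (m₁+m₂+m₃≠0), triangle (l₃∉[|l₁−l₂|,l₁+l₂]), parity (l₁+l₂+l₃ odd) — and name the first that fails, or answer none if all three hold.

none

m₁+m₂+m₃ = 1 + 1 − 2 = 0  ✓
triangle: |2−3|=1 ≤ l₃=3 ≤ 2+3=5  ✓
parity: l₁+l₂+l₃ = 8 is even  ✓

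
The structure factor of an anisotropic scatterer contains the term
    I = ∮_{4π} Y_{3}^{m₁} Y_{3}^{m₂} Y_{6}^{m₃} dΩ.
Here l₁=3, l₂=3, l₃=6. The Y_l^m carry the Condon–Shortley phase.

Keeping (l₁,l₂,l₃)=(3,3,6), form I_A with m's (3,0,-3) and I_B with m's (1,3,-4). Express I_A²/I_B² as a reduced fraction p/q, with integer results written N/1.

Shared (l₁,l₂,l₃)=(3,3,6): N and (l;000)² cancel in I_A²/I_B².
A: Δ = 0!·6!·6!/13! = 1/12012; Racah Σ t=0..0: t=0:+1/25920 = 1/25920; ⇒ 3j(3 3 6; 3 0 -3)² = 1/143, sgn -1
B: Δ = 0!·6!·6!/13! = 1/12012; Racah Σ t=0..0: t=0:+1/34560 = 1/34560; ⇒ 3j(3 3 6; 1 3 -4)² = 5/286, sgn +1
I_A²/I_B² = (1/143)/(5/286) = 2/5

2/5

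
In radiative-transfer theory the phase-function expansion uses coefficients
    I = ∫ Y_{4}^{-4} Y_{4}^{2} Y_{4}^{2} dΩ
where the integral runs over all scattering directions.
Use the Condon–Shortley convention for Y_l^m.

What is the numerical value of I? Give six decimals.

m-sum 0 ✓  L=12 even ✓  0≤4≤8 ✓
Π(2lᵢ+1) = 9×9×9 = 729
triangle coeff Δ(4,4,4) = 1/450450
Σ_t [0,4]: t=0:+1/13824 t=1:−1/216 t=2:+1/64 t=3:−1/216 t=4:+1/13824 = 5/768
(3j)²=18/1001 [(4 4 4; 0 0 0)], sign=+1
Σ_t [4,4]: t=4:+1/2304 = 1/2304
(3j)²=5/143 [(4 4 4; -4 2 2)], sign=+1
⇒ 4πI² = 65610/143143
I = (+1)√(65610/143143/(4π)) = 0.19098314

0.190983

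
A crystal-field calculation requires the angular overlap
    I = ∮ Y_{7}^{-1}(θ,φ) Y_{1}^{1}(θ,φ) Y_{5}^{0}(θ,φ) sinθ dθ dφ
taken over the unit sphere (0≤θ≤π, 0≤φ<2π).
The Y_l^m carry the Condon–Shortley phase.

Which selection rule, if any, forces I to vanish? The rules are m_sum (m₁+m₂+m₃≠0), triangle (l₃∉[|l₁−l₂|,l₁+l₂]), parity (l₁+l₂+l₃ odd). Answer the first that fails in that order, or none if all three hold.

azimuthal sum: -1 + 1 + 0 = 0  ✓
6 ≤ 5 ≤ 8 (triangle on l)  ✗
L = 7 + 1 + 5 = 13 (odd)

triangle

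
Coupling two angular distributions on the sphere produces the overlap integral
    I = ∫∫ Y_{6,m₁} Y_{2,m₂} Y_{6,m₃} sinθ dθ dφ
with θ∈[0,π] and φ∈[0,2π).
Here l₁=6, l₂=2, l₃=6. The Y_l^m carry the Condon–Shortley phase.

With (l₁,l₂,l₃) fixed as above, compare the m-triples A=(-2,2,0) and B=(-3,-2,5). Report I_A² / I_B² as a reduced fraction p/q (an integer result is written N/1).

28/11

Shared (l₁,l₂,l₃)=(6,2,6): N and (l;000)² cancel in I_A²/I_B².
A: Δ = 2!·10!·2!/15! = 1/90090; Racah Σ t=2..2: t=2:+1/69120 = 1/69120; ⇒ 3j(6 2 6; -2 2 0)² = 4/143, sgn +1
B: Δ = 2!·10!·2!/15! = 1/90090; Racah Σ t=0..0: t=0:+1/1451520 = 1/1451520; ⇒ 3j(6 2 6; -3 -2 5)² = 1/91, sgn -1
I_A²/I_B² = (4/143)/(1/91) = 28/11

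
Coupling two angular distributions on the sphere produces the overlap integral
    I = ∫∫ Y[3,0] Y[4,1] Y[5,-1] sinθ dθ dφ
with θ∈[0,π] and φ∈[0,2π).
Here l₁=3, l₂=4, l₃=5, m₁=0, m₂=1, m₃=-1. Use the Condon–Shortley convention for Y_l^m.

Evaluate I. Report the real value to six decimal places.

-0.115089

Rules hold: Σm=0, L=12 even, 1≤5≤7.
N = 7·9·11 = 693
Δ = 2!·4!·6!/13! = 1/180180
Racah Σ t=0..2: t=0:+1/576 t=1:−1/144 t=2:+1/576 = -1/288
⇒ 3j(3 4 5; 0 0 0)² = 20/1001, sgn +1
Racah Σ t=0..2: t=0:+1/1440 t=1:−1/192 t=2:+1/432 = -19/8640
⇒ 3j(3 4 5; 0 1 -1)² = 361/30030, sgn -1
4πI² = N·(3j₀)²·(3jₘ)² = 2166/13013
I = -1·√(0.166449/4π) = -0.11508947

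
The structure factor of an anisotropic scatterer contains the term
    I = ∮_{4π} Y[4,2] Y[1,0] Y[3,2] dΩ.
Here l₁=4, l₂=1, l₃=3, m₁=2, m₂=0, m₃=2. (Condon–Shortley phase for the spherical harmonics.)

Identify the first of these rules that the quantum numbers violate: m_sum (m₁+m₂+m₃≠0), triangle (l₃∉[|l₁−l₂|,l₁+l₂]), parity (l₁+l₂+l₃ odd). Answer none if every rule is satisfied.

m_sum

Σmᵢ = 4  ✗
l₃∈[|l₁−l₂|,l₁+l₂]=[3,5], have l₃=3
Σlᵢ = 8 ⇒ even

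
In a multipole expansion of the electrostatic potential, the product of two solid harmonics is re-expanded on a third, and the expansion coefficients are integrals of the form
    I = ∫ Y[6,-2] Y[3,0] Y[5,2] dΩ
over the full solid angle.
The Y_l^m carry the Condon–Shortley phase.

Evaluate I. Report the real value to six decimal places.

0.058844

m-sum 0 ✓  L=14 even ✓  3≤5≤9 ✓
Π(2lᵢ+1) = 13×7×11 = 1001
triangle coeff Δ(6,3,5) = 1/675675
Σ_t [1,3]: t=1:−1/8640 t=2:+1/2304 t=3:−1/8640 = 7/34560
(3j)²=7/429 [(6 3 5; 0 0 0)], sign=-1
Σ_t [1,3]: t=1:−1/60480 t=2:+1/5760 t=3:−1/8640 = 1/24192
(3j)²=8/3003 [(6 3 5; -2 0 2)], sign=-1
⇒ 4πI² = 56/1287
I = (+1)√(56/1287/(4π)) = 0.05884368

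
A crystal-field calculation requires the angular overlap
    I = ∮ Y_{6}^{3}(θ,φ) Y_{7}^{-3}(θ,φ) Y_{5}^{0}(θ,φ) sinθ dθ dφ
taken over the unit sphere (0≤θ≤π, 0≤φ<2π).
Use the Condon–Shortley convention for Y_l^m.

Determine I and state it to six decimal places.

0.099287

Checks pass: Σm=0; 18 even; l₃=5∈[1,13].
(2·6+1)(2·7+1)(2·5+1) = 2145
Δ: 8! 4! 6! / 19! → 1/174594420
sum: t=2:+1/4147200 t=3:−1/207360 t=4:+1/82944 t=5:−1/207360 t=6:+1/4147200 = 1/345600
3j²(6 7 5; 0 0 0) = Δ·Π!·Σ² = 420/46189  (sign -1)
sum: t=0:+1/11612160 t=1:−1/725760 t=2:+1/414720 t=3:−1/2073600 = 37/58060800
3j²(6 7 5; 3 -3 0) = Δ·Π!·Σ² = 4107/646646  (sign -1)
combine: 4πI² = 2145·420/46189·4107/646646 = 1848150/14919047
take √, sign +1: I = 0.09928717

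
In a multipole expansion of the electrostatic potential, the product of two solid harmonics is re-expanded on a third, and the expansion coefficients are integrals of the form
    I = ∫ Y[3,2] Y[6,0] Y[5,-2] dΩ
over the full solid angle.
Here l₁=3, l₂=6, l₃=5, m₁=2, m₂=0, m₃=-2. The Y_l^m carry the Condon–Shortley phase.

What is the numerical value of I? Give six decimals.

m-sum 0 ✓  L=14 even ✓  3≤5≤9 ✓
Π(2lᵢ+1) = 7×13×11 = 1001
triangle coeff Δ(3,6,5) = 1/675675
Σ_t [1,3]: t=1:−1/8640 t=2:+1/2304 t=3:−1/8640 = 7/34560
(3j)²=7/429 [(3 6 5; 0 0 0)], sign=-1
Σ_t [0,1]: t=0:+1/34560 t=1:−1/8640 = -1/11520
(3j)²=3/143 [(3 6 5; 2 0 -2)], sign=+1
⇒ 4πI² = 49/143
I = (-1)√(49/143/(4π)) = -0.16512966

-0.165130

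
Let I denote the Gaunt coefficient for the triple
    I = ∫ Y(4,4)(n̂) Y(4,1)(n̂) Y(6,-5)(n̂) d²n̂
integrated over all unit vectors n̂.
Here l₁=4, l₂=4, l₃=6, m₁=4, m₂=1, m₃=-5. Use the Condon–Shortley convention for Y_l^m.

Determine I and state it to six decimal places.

Checks pass: Σm=0; 14 even; l₃=6∈[0,8].
(2·4+1)(2·4+1)(2·6+1) = 1053
Δ: 2! 6! 6! / 15! → 1/1261260
sum: t=0:+1/4608 t=1:−1/1296 t=2:+1/4608 = -7/20736
3j²(4 4 6; 0 0 0) = Δ·Π!·Σ² = 20/1287  (sign -1)
sum: t=0:+1/172800 = 1/172800
3j²(4 4 6; 4 1 -5) = Δ·Π!·Σ² = 2/65  (sign -1)
combine: 4πI² = 1053·20/1287·2/65 = 72/143
take √, sign +1: I = 0.20016738

0.200167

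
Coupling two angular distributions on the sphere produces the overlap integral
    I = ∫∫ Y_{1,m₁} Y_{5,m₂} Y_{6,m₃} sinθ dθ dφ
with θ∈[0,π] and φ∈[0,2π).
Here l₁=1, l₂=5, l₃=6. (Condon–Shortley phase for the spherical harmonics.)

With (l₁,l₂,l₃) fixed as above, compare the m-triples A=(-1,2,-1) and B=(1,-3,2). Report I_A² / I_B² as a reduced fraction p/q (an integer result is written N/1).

Shared (l₁,l₂,l₃)=(1,5,6): N and (l;000)² cancel in I_A²/I_B².
A: Δ = 0!·2!·10!/13! = 1/858; Racah Σ t=0..0: t=0:+1/60480 = 1/60480; ⇒ 3j(1 5 6; -1 2 -1)² = 5/429, sgn -1
B: Δ = 0!·2!·10!/13! = 1/858; Racah Σ t=0..0: t=0:+1/161280 = 1/161280; ⇒ 3j(1 5 6; 1 -3 2)² = 1/143, sgn +1
I_A²/I_B² = (5/429)/(1/143) = 5/3

5/3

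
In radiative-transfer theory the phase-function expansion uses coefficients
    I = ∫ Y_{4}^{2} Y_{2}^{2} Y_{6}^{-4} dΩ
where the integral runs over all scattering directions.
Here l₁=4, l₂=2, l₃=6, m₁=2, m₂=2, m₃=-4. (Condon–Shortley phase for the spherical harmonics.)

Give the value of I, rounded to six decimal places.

Checks pass: Σm=0; 12 even; l₃=6∈[2,6].
(2·4+1)(2·2+1)(2·6+1) = 585
Δ: 0! 8! 4! / 13! → 1/6435
sum: t=0:+1/2304 = 1/2304
3j²(4 2 6; 0 0 0) = Δ·Π!·Σ² = 5/143  (sign +1)
sum: t=0:+1/34560 = 1/34560
3j²(4 2 6; 2 2 -4) = Δ·Π!·Σ² = 14/429  (sign +1)
combine: 4πI² = 585·5/143·14/429 = 1050/1573
take √, sign +1: I = 0.23047581

0.230476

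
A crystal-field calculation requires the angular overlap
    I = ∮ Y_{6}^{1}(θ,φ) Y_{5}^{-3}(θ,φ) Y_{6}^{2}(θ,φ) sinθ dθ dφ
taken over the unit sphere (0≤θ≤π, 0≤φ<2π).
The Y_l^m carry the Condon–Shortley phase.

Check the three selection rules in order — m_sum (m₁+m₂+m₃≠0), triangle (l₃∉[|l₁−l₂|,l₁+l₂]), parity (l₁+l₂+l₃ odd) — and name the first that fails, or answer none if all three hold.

m₁+m₂+m₃ = 1 − 3 + 2 = 0  ✓
triangle: |6−5|=1 ≤ l₃=6 ≤ 6+5=11  ✓
parity: l₁+l₂+l₃ = 17 is odd  ✗

parity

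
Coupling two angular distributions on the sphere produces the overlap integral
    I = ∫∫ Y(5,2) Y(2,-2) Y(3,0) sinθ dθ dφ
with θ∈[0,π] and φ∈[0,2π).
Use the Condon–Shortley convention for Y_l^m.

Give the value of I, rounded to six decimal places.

0.141758

Checks pass: Σm=0; 10 even; l₃=3∈[3,7].
(2·5+1)(2·2+1)(2·3+1) = 385
Δ: 4! 6! 0! / 11! → 1/2310
sum: t=2:+1/144 = 1/144
3j²(5 2 3; 0 0 0) = Δ·Π!·Σ² = 10/231  (sign -1)
sum: t=0:+1/864 = 1/864
3j²(5 2 3; 2 -2 0) = Δ·Π!·Σ² = 1/66  (sign -1)
combine: 4πI² = 385·10/231·1/66 = 25/99
take √, sign +1: I = 0.14175797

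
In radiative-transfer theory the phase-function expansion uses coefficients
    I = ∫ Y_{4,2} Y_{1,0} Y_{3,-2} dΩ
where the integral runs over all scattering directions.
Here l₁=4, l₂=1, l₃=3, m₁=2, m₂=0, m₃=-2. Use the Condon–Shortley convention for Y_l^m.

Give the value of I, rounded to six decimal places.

0.213244

Checks pass: Σm=0; 8 even; l₃=3∈[3,5].
(2·4+1)(2·1+1)(2·3+1) = 189
Δ: 2! 6! 0! / 9! → 1/252
sum: t=1:−1/36 = -1/36
3j²(4 1 3; 0 0 0) = Δ·Π!·Σ² = 4/63  (sign +1)
sum: t=1:−1/120 = -1/120
3j²(4 1 3; 2 0 -2) = Δ·Π!·Σ² = 1/21  (sign +1)
combine: 4πI² = 189·4/63·1/21 = 4/7
take √, sign +1: I = 0.21324362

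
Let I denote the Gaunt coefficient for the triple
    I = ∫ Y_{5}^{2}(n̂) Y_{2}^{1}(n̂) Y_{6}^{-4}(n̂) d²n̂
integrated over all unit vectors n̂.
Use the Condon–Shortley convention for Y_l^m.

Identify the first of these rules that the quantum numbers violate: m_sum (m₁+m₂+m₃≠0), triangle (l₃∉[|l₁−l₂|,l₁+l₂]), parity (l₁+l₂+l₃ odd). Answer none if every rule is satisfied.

m₁+m₂+m₃ = 2 + 1 − 4 = -1  ✗
triangle: |5−2|=3 ≤ l₃=6 ≤ 5+2=7
parity: l₁+l₂+l₃ = 13 is odd

m_sum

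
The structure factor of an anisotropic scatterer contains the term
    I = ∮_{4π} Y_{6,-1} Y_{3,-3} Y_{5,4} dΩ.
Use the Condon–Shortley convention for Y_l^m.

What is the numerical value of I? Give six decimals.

Checks pass: Σm=0; 14 even; l₃=5∈[3,9].
(2·6+1)(2·3+1)(2·5+1) = 1001
Δ: 4! 8! 2! / 15! → 1/675675
sum: t=1:−1/8640 t=2:+1/2304 t=3:−1/8640 = 7/34560
3j²(6 3 5; 0 0 0) = Δ·Π!·Σ² = 7/429  (sign -1)
sum: t=0:+1/241920 = 1/241920
3j²(6 3 5; -1 -3 4) = Δ·Π!·Σ² = 4/1001  (sign -1)
combine: 4πI² = 1001·7/429·4/1001 = 28/429
take √, sign +1: I = 0.07206849

0.072068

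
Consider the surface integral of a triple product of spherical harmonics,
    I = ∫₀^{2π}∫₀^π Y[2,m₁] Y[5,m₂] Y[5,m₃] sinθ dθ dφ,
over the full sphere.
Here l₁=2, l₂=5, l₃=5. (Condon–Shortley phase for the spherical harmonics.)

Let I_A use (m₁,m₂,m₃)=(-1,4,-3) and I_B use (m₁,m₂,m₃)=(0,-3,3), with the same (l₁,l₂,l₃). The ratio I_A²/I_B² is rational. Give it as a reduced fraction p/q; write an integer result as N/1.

Same 2,5,5: normalisation and zero-m 3j drop out of the ratio.
A: Δ: 2! 2! 8! / 13! → 1/38610; sum: t=1:−1/80640 t=2:+1/10080 = 1/11520; 3j²(2 5 5; -1 4 -3) = Δ·Π!·Σ² = 49/1430  (sign +1)
B: Δ: 2! 2! 8! / 13! → 1/38610; sum: t=0:+1/5760 t=1:−1/5040 t=2:+1/161280 = -1/53760; 3j²(2 5 5; 0 -3 3) = Δ·Π!·Σ² = 1/4290  (sign -1)
I_A²/I_B² = (49/1430)/(1/4290) = 147/1

147/1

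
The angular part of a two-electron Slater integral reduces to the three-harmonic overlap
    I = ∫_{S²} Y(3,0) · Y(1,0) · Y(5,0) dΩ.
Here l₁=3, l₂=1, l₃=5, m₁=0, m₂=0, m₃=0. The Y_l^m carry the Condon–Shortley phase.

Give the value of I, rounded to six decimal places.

triangle: need 2≤l₃≤4, have 5; I=0

0.000000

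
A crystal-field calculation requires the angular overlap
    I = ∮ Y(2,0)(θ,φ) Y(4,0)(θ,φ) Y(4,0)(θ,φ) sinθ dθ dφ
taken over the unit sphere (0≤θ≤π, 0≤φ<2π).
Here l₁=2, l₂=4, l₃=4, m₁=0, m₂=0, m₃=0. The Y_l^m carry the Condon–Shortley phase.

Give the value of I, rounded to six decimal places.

Rules hold: Σm=0, L=10 even, 2≤4≤6.
N = 5·9·9 = 405
Δ = 2!·2!·6!/11! = 1/13860
Racah Σ t=0..2: t=0:+1/192 t=1:−1/36 t=2:+1/192 = -5/288
⇒ 3j(2 4 4; 0 0 0)² = 20/693, sgn -1
(m-triple is (0,0,0) — same symbol as above.)
4πI² = N·(3j₀)²·(3jₘ)² = 2000/5929
I = +1·√(0.337325/4π) = 0.16383977

0.163840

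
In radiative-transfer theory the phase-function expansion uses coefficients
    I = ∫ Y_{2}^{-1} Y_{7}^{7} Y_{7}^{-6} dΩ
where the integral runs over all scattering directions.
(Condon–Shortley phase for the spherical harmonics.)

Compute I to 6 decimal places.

-0.170036

Checks pass: Σm=0; 16 even; l₃=7∈[5,9].
(2·2+1)(2·7+1)(2·7+1) = 1125
Δ: 2! 2! 12! / 17! → 1/185640
sum: t=0:+1/2419200 t=1:−1/518400 t=2:+1/2419200 = -1/907200
3j²(2 7 7; 0 0 0) = Δ·Π!·Σ² = 56/3315  (sign +1)
sum: t=2:+1/958003200 = 1/958003200
3j²(2 7 7; -1 7 -6) = Δ·Π!·Σ² = 13/680  (sign -1)
combine: 4πI² = 1125·56/3315·13/680 = 105/289
take √, sign -1: I = -0.17003597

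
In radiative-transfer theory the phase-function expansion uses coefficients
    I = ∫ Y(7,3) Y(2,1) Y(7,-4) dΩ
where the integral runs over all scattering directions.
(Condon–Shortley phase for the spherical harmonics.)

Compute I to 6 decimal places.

Checks pass: Σm=0; 16 even; l₃=7∈[5,9].
(2·7+1)(2·2+1)(2·7+1) = 1125
Δ: 2! 12! 2! / 17! → 1/185640
sum: t=0:+1/2419200 t=1:−1/518400 t=2:+1/2419200 = -1/907200
3j²(7 2 7; 0 0 0) = Δ·Π!·Σ² = 56/3315  (sign +1)
sum: t=1:−1/4354560 t=2:+1/14515200 = -1/6220800
3j²(7 2 7; 3 1 -4) = Δ·Π!·Σ² = 77/4420  (sign +1)
combine: 4πI² = 1125·56/3315·77/4420 = 16170/48841
take √, sign +1: I = 0.16231468

0.162315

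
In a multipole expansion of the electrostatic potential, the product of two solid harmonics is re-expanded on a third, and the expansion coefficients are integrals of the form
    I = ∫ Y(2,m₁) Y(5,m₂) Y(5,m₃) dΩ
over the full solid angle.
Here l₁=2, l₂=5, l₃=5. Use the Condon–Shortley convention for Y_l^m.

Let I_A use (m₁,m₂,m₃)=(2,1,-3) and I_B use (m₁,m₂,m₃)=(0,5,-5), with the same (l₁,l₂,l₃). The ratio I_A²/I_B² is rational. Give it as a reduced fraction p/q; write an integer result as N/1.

Same 2,5,5: normalisation and zero-m 3j drop out of the ratio.
A: Δ: 2! 2! 8! / 13! → 1/38610; sum: t=0:+1/5760 = 1/5760; 3j²(2 5 5; 2 1 -3) = Δ·Π!·Σ² = 56/2145  (sign +1)
B: Δ: 2! 2! 8! / 13! → 1/38610; sum: t=2:+1/161280 = 1/161280; 3j²(2 5 5; 0 5 -5) = Δ·Π!·Σ² = 15/286  (sign +1)
I_A²/I_B² = (56/2145)/(15/286) = 112/225

112/225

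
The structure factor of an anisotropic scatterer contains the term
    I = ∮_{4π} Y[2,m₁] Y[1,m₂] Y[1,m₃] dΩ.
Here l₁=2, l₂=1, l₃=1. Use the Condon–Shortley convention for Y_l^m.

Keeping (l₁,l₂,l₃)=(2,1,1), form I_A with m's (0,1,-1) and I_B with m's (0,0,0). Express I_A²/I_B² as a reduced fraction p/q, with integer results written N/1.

1/4

l's match ⇒ only the (l;m) 3-j factors differ between A and B.
A: triangle coeff Δ(2,1,1) = 1/30; Σ_t [2,2]: t=2:+1/4 = 1/4; (3j)²=1/30 [(2 1 1; 0 1 -1)], sign=+1
B: triangle coeff Δ(2,1,1) = 1/30; Σ_t [1,1]: t=1:−1/1 = -1/1; (3j)²=2/15 [(2 1 1; 0 0 0)], sign=+1
I_A²/I_B² = (1/30)/(2/15) = 1/4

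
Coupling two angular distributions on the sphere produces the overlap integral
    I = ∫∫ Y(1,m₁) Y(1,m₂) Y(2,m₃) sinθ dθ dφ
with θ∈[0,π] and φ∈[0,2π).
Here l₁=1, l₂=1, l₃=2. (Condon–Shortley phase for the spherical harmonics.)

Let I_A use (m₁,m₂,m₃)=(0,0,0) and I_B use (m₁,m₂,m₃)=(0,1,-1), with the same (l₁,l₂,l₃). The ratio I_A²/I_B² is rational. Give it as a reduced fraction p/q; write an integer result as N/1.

4/3

Shared (l₁,l₂,l₃)=(1,1,2): N and (l;000)² cancel in I_A²/I_B².
A: Δ = 0!·2!·2!/5! = 1/30; Racah Σ t=0..0: t=0:+1/1 = 1/1; ⇒ 3j(1 1 2; 0 0 0)² = 2/15, sgn +1
B: Δ = 0!·2!·2!/5! = 1/30; Racah Σ t=0..0: t=0:+1/2 = 1/2; ⇒ 3j(1 1 2; 0 1 -1)² = 1/10, sgn -1
I_A²/I_B² = (2/15)/(1/10) = 4/3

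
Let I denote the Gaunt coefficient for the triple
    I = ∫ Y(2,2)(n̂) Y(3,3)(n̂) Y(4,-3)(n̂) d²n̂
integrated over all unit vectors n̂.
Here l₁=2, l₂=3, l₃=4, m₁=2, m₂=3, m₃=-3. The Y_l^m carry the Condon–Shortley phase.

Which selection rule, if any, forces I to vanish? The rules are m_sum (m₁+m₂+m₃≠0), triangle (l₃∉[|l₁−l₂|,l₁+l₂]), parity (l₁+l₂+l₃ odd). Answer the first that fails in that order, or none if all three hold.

Σmᵢ = 2  ✗
l₃∈[|l₁−l₂|,l₁+l₂]=[1,5], have l₃=4
Σlᵢ = 9 ⇒ odd

m_sum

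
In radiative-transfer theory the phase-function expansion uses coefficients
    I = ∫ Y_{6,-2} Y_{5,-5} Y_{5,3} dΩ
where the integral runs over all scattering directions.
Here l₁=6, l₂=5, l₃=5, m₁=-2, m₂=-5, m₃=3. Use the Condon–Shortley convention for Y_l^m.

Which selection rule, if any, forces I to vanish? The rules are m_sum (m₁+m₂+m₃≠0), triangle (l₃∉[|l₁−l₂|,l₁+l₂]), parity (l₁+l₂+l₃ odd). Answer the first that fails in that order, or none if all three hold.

m_sum

Σmᵢ = -4  ✗
l₃∈[|l₁−l₂|,l₁+l₂]=[1,11], have l₃=5
Σlᵢ = 16 ⇒ even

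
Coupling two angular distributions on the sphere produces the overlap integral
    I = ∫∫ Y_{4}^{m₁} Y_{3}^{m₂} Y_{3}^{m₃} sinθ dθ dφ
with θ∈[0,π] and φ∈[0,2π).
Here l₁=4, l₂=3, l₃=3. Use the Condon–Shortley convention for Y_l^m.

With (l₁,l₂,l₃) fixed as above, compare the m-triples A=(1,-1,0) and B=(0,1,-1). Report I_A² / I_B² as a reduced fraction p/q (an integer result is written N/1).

l's match ⇒ only the (l;m) 3-j factors differ between A and B.
A: triangle coeff Δ(4,3,3) = 1/34650; Σ_t [0,2]: t=0:+1/288 t=1:−1/24 t=2:+1/48 = -5/288; (3j)²=5/462 [(4 3 3; 1 -1 0)], sign=+1
B: triangle coeff Δ(4,3,3) = 1/34650; Σ_t [2,4]: t=2:+1/32 t=3:−1/36 t=4:+1/1152 = 5/1152; (3j)²=1/1386 [(4 3 3; 0 1 -1)], sign=+1
I_A²/I_B² = (5/462)/(1/1386) = 15/1

15/1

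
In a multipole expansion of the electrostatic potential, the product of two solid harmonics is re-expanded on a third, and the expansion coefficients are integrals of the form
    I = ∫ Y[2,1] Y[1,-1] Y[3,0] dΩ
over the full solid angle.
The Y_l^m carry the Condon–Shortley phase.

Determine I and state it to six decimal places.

m-sum 0 ✓  L=6 even ✓  1≤3≤3 ✓
Π(2lᵢ+1) = 5×3×7 = 105
triangle coeff Δ(2,1,3) = 1/105
Σ_t [0,0]: t=0:+1/4 = 1/4
(3j)²=3/35 [(2 1 3; 0 0 0)], sign=-1
Σ_t [0,0]: t=0:+1/12 = 1/12
(3j)²=1/35 [(2 1 3; 1 -1 0)], sign=-1
⇒ 4πI² = 9/35
I = (+1)√(9/35/(4π)) = 0.14304817

0.143048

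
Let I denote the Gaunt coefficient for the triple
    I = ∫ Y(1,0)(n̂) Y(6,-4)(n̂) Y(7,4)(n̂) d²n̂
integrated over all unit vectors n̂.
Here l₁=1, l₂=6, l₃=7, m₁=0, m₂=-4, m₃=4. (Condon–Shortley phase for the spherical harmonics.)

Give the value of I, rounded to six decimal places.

0.201000

Checks pass: Σm=0; 14 even; l₃=7∈[5,7].
(2·1+1)(2·6+1)(2·7+1) = 585
Δ: 0! 2! 12! / 15! → 1/1365
sum: t=0:+1/518400 = 1/518400
3j²(1 6 7; 0 0 0) = Δ·Π!·Σ² = 7/195  (sign -1)
sum: t=0:+1/7257600 = 1/7257600
3j²(1 6 7; 0 -4 4) = Δ·Π!·Σ² = 11/455  (sign -1)
combine: 4πI² = 585·7/195·11/455 = 33/65
take √, sign +1: I = 0.20099968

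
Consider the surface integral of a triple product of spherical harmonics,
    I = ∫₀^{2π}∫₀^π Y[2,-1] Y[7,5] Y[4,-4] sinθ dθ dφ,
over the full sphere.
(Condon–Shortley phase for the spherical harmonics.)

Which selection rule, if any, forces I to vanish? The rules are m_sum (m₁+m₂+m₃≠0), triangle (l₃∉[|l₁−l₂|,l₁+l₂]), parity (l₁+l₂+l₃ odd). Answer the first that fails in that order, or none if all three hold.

m₁+m₂+m₃ = -1 + 5 − 4 = 0  ✓
triangle: |2−7|=5 ≤ l₃=4 ≤ 2+7=9  ✗
parity: l₁+l₂+l₃ = 13 is odd

triangle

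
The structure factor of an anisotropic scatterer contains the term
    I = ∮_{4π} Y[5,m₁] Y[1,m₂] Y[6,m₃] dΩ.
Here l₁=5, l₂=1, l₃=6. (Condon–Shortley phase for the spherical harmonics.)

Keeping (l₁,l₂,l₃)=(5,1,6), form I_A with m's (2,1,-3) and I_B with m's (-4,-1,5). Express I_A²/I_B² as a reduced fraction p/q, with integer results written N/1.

l's match ⇒ only the (l;m) 3-j factors differ between A and B.
A: triangle coeff Δ(5,1,6) = 1/858; Σ_t [0,0]: t=0:+1/60480 = 1/60480; (3j)²=6/143 [(5 1 6; 2 1 -3)], sign=-1
B: triangle coeff Δ(5,1,6) = 1/858; Σ_t [0,0]: t=0:+1/725760 = 1/725760; (3j)²=5/78 [(5 1 6; -4 -1 5)], sign=-1
I_A²/I_B² = (6/143)/(5/78) = 36/55

36/55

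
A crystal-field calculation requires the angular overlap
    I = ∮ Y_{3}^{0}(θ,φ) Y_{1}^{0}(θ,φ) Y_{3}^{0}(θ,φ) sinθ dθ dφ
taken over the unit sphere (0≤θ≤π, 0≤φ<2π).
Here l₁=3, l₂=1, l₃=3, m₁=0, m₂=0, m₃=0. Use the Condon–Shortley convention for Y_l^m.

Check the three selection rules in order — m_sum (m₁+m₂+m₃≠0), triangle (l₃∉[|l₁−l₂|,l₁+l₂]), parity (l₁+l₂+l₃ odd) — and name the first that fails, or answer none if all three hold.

azimuthal sum: 0 + 0 + 0 = 0  ✓
2 ≤ 3 ≤ 4 (triangle on l)  ✓
L = 3 + 1 + 3 = 7 (odd)  ✗

parity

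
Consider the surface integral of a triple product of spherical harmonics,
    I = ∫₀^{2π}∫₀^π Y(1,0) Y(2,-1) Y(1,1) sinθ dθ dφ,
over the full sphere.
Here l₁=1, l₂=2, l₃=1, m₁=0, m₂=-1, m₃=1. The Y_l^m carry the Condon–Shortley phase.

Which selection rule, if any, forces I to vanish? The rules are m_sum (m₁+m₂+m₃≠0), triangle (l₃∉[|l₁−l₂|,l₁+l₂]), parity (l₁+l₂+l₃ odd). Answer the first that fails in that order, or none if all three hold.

none

azimuthal sum: 0 − 1 + 1 = 0  ✓
1 ≤ 1 ≤ 3 (triangle on l)  ✓
L = 1 + 2 + 1 = 4 (even)  ✓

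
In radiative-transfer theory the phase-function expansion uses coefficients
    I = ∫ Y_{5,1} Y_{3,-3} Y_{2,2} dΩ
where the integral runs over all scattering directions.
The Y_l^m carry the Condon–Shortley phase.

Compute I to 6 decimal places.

-0.023961

Checks pass: Σm=0; 10 even; l₃=2∈[2,8].
(2·5+1)(2·3+1)(2·2+1) = 385
Δ: 6! 4! 0! / 11! → 1/2310
sum: t=3:−1/144 = -1/144
3j²(5 3 2; 0 0 0) = Δ·Π!·Σ² = 10/231  (sign -1)
sum: t=0:+1/17280 = 1/17280
3j²(5 3 2; 1 -3 2) = Δ·Π!·Σ² = 1/2310  (sign +1)
combine: 4πI² = 385·10/231·1/2310 = 5/693
take √, sign -1: I = -0.02396147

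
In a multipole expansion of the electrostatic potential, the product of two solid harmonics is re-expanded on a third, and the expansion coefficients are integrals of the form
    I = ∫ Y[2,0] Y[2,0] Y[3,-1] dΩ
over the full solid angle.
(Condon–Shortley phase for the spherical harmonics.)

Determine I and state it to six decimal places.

0.000000

m-sum = 0 + 0 − 1 = -1 ≠ 0 ⇒ I = 0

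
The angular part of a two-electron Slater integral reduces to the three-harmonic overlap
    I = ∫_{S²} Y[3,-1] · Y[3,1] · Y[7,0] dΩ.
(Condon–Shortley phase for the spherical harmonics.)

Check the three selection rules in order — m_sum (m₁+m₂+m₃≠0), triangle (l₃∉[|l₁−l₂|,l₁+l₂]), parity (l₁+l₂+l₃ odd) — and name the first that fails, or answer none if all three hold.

triangle

azimuthal sum: -1 + 1 + 0 = 0  ✓
0 ≤ 7 ≤ 6 (triangle on l)  ✗
L = 3 + 3 + 7 = 13 (odd)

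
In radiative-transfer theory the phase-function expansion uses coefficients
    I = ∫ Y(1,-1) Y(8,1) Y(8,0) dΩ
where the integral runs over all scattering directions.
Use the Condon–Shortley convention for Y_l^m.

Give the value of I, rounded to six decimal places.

Σlᵢ=17 odd — θ-integrand is odd under cosθ→−cosθ; I=0

0.000000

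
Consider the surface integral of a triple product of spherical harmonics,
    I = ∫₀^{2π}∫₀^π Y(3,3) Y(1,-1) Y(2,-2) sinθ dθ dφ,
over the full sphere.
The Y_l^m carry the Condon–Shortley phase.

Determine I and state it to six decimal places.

-0.319865

m-sum 0 ✓  L=6 even ✓  2≤2≤4 ✓
Π(2lᵢ+1) = 7×3×5 = 105
triangle coeff Δ(3,1,2) = 1/105
Σ_t [1,1]: t=1:−1/4 = -1/4
(3j)²=3/35 [(3 1 2; 0 0 0)], sign=-1
Σ_t [0,0]: t=0:+1/48 = 1/48
(3j)²=1/7 [(3 1 2; 3 -1 -2)], sign=+1
⇒ 4πI² = 9/7
I = (-1)√(9/7/(4π)) = -0.31986543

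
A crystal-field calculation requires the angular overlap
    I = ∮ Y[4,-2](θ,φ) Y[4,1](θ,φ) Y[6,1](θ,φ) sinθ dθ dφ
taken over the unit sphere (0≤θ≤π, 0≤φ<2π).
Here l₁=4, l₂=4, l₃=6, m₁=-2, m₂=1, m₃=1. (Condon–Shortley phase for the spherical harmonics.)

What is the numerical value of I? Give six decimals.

m-sum 0 ✓  L=14 even ✓  0≤6≤8 ✓
Π(2lᵢ+1) = 9×9×13 = 1053
triangle coeff Δ(4,4,6) = 1/1261260
Σ_t [0,2]: t=0:+1/4608 t=1:−1/1296 t=2:+1/4608 = -7/20736
(3j)²=20/1287 [(4 4 6; 0 0 0)], sign=-1
Σ_t [0,2]: t=0:+1/172800 t=1:−1/5760 t=2:+1/3456 = 7/57600
(3j)²=21/2860 [(4 4 6; -2 1 1)], sign=-1
⇒ 4πI² = 189/1573
I = (+1)√(189/1573/(4π)) = 0.09778261

0.097783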